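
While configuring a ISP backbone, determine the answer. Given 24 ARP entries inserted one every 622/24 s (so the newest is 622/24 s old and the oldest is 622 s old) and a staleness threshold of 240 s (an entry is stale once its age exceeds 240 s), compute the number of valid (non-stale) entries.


Ages are k * 622/24 s for k = 1..24 (spacing = 25.9167 s).
Entry k is valid iff k * 622/24 <= 240 iff k <= 24 * 240 / 622 = 9.2605
n_valid = floor(9.2605) = 9
(n_stale = 24 - 9 = 15)

9


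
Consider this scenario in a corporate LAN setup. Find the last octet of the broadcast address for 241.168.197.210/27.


Given: IP = 241.168.197.210, prefix = /27
Host bits = 32 - 27 = 5
Network last octet = 210 AND mask = 192
Host part size = 2^5 - 1 = 31
Broadcast last octet = 192 OR 31 = 223

223


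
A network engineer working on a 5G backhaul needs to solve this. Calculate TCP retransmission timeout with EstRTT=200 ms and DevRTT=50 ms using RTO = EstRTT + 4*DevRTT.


Given: EstRTT = 200 ms, DevRTT = 50 ms
Timeout = EstRTT + 4 * DevRTT
4 * DevRTT = 4 * 50 = 200
Timeout = 200 + 200 = 400 ms

400


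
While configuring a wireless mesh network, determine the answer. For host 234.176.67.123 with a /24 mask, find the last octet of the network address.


Given: IP = 234.176.67.123, prefix = /24
Subnet mask = 255.255.255.0
Last octet of IP: 123
Last octet of mask: 0
Network last octet = 123 AND 0 = 0

0


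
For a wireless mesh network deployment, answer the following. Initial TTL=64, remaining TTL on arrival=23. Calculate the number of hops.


Given: initial TTL = 64, received TTL = 23
Hops = initial TTL - received TTL
Hops = 64 - 23 = 41

41


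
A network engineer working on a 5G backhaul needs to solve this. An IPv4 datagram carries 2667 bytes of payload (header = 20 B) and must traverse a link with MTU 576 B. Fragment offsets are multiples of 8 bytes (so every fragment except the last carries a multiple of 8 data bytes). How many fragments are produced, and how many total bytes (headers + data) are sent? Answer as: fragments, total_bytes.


Max data per non-final fragment = floor((MTU - header)/8)*8 = floor((576 - 20)/8)*8 = floor(556/8)*8 = 552 B
Final fragment needs no 8-byte alignment: it can carry up to MTU - header = 556 B
Non-final fragments needed = ceil((payload - 556) / 552) = ceil(2111/552) = ceil(3.8243) = 4
Number of fragments = 4 + 1 = 5
Fragment sizes (data): 4 * 552 B + 459 B (last, 459 <= 556 OK)
Total bytes sent = payload + n_frags * header = 2667 + 5*20 = 2667 + 100 = 2767 B

5, 2767


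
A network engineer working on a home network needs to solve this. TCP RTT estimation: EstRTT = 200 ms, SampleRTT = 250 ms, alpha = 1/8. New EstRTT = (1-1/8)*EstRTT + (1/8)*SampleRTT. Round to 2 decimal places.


Given: EstRTT = 200 ms, SampleRTT = 250 ms, alpha = 1/8
New EstRTT = (1 - alpha) * EstRTT + alpha * SampleRTT
(7/8) * 200 = 175
(1/8) * 250 = 31.25
New EstRTT = 175 + 31.25 = 206.25 ms -> 206.25 ms (2 dp)

206.25


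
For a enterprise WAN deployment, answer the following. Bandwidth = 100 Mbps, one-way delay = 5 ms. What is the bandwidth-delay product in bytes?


Given: bandwidth = 100 Mbps, delay = 5 ms
BDP in bits = 100 * 10^6 * 5 / 1000
BDP in bits = 500000
BDP in bytes = 500000 / 8 = 62500

62500


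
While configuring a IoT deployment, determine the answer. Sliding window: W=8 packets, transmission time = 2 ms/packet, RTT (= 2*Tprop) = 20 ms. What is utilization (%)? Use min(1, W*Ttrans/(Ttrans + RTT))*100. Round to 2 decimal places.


Given: W = 8, Ttrans = 2 ms, RTT = 20 ms (= 2 * Tprop, Tprop = 10 ms)
Cycle time = Ttrans + RTT = 2 + 20 = 22 ms (first packet sent until its ACK returns)
W * Ttrans = 8 * 2 = 16 ms of sending per cycle
W * Ttrans / (Ttrans + RTT) = 16 / 22 = 0.727273
U = min(1, 0.727273) = 0.727273
U% = 72.73%

72.73


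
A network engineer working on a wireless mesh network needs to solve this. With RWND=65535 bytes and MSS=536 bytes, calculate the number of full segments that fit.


Given: RWND = 65535 bytes, MSS = 536 bytes
Full segments = floor(RWND / MSS)
Full segments = floor(65535 / 536)
Full segments = floor(122.2668) = 122

122


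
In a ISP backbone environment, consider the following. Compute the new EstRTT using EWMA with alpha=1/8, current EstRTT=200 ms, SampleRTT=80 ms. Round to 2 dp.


Given: EstRTT = 200 ms, SampleRTT = 80 ms, alpha = 1/8
New EstRTT = (1 - alpha) * EstRTT + alpha * SampleRTT
(7/8) * 200 = 175
(1/8) * 80 = 10
New EstRTT = 175 + 10 = 185 ms -> 185.00 ms (2 dp)

185.00


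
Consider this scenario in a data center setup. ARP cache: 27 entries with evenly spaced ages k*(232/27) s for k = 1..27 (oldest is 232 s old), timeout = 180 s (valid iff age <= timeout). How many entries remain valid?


Ages are k * 232/27 s for k = 1..27 (spacing = 8.5926 s).
Entry k is valid iff k * 232/27 <= 180 iff k <= 27 * 180 / 232 = 20.9483
n_valid = floor(20.9483) = 20
(n_stale = 27 - 20 = 7)

20


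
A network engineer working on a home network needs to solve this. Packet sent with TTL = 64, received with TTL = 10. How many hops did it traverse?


Given: initial TTL = 64, received TTL = 10
Hops = initial TTL - received TTL
Hops = 64 - 10 = 54

54


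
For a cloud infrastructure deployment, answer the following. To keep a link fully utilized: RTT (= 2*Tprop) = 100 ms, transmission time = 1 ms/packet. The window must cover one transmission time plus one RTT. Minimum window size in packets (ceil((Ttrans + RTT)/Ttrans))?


Given: Ttrans = 1 ms, RTT = 100 ms (= 2 * Tprop, Tprop = 50 ms)
Time until first ACK returns = Ttrans + RTT = 1 + 100 = 101 ms
Need W * Ttrans >= Ttrans + RTT  ->  W >= (Ttrans + RTT) / Ttrans
(Ttrans + RTT) / Ttrans = 101 / 1 = 101
W_min = ceil(101) = 101

101


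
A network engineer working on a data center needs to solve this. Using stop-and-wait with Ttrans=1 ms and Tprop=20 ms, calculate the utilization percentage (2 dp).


Given: Ttrans = 1 ms, Tprop = 20 ms
RTT = 2 * Tprop = 2 * 20 = 40 ms
U = Ttrans / (Ttrans + RTT)
U = 1 / (1 + 40)
U = 1 / 41 = 0.02439
U% = 2.44%

2.44


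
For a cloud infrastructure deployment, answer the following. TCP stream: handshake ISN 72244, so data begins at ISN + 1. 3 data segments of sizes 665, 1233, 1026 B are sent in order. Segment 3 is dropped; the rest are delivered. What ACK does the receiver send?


SYN uses sequence number 72244; first data byte = ISN + 1 = 72245.
Segment 1: SEQ = 72245, len = 665 B, covers [72245, 72909]
Segment 2: SEQ = 72910, len = 1233 B, covers [72910, 74142]
Segment 3: SEQ = 74143, len = 1026 B, covers [74143, 75168] [LOST]
In-order data received: bytes [72245, 74142] (segments 1..2).
Segment 3 missing -> gap begins at byte 74143.
Cumulative ACK = next expected in-order byte = 72245 + 665 + 1233 = 74143

74143


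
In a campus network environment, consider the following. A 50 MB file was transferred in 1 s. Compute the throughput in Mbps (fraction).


Given: file = 50 MB, time = 1 s
File in Mb = 50 * 8 = 400 Mb
Throughput = 400 / 1 Mbps
Throughput = 400 Mbps

400


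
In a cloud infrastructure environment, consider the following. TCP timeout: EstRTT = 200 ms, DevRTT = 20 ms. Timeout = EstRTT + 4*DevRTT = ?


Given: EstRTT = 200 ms, DevRTT = 20 ms
Timeout = EstRTT + 4 * DevRTT
4 * DevRTT = 4 * 20 = 80
Timeout = 200 + 80 = 280 ms

280


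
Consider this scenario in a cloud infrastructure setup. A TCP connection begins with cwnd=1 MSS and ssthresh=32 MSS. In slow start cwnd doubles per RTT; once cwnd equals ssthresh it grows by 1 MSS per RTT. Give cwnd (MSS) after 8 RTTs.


RTT 0: cwnd = 1 MSS (initial)
RTT 1: cwnd = 2 MSS (slow start, doubled)
RTT 2: cwnd = 4 MSS (slow start, doubled)
RTT 3: cwnd = 8 MSS (slow start, doubled)
RTT 4: cwnd = 16 MSS (slow start, doubled)
RTT 5: cwnd = 32 MSS (slow start, doubled)
RTT 6: cwnd = 33 MSS (congestion avoidance, +1)
RTT 7: cwnd = 34 MSS (congestion avoidance, +1)
RTT 8: cwnd = 35 MSS (congestion avoidance, +1)

35


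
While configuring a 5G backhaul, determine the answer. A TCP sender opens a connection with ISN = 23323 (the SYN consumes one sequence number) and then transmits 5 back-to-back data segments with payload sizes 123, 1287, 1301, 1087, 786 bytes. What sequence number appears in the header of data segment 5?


The SYN occupies sequence number ISN = 23323, so the first data byte is ISN + 1 = 23324.
SEQ of data segment i = (ISN + 1) + sum of payload sizes of segments 1..i-1.
Segment 1: SEQ = 23324, payload = 123 bytes
Segment 2: SEQ = 23447, payload = 1287 bytes
Segment 3: SEQ = 24734, payload = 1301 bytes
Segment 4: SEQ = 26035, payload = 1087 bytes
Segment 5: SEQ = 27122, payload = 786 bytes
SEQ of segment 5 = 23324 + 123 + 1287 + 1301 + 1087 = 27122

27122


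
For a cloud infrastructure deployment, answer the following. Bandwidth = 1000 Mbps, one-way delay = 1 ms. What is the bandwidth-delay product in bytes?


Given: bandwidth = 1000 Mbps, delay = 1 ms
BDP in bits = 1000 * 10^6 * 1 / 1000
BDP in bits = 1000000
BDP in bytes = 1000000 / 8 = 125000

125000


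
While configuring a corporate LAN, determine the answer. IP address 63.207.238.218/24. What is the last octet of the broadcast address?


Given: IP = 63.207.238.218, prefix = /24
Host bits = 32 - 24 = 8
Network last octet = 218 AND mask = 0
Host part size = 2^8 - 1 = 255
Broadcast last octet = 0 OR 255 = 255

255


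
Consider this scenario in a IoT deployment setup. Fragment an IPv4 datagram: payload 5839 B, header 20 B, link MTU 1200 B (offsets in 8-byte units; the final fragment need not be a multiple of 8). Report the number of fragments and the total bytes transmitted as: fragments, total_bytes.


Max data per non-final fragment = floor((MTU - header)/8)*8 = floor((1200 - 20)/8)*8 = floor(1180/8)*8 = 1176 B
Final fragment needs no 8-byte alignment: it can carry up to MTU - header = 1180 B
Non-final fragments needed = ceil((payload - 1180) / 1176) = ceil(4659/1176) = ceil(3.9617) = 4
Number of fragments = 4 + 1 = 5
Fragment sizes (data): 4 * 1176 B + 1135 B (last, 1135 <= 1180 OK)
Total bytes sent = payload + n_frags * header = 5839 + 5*20 = 5839 + 100 = 5939 B

5, 5939


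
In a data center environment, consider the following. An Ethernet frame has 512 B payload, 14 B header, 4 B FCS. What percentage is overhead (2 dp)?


Given: payload = 512 B, header = 14 B, trailer = 4 B
Overhead bytes = header + trailer = 14 + 4 = 18
Total frame = payload + overhead = 512 + 18 = 530
Overhead % = 18 / 530 * 100 = 3.3962% -> 3.40% (2 dp)

3.40


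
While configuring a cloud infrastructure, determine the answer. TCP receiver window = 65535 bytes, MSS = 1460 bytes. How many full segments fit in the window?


Given: RWND = 65535 bytes, MSS = 1460 bytes
Full segments = floor(RWND / MSS)
Full segments = floor(65535 / 1460)
Full segments = floor(44.887) = 44

44


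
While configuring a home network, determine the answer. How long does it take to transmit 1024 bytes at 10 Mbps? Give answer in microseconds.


Given: packet = 1024 bytes, bandwidth = 10 Mbps
Packet in bits = 1024 * 8 = 8192 bits
Bandwidth = 10 * 10^6 = 10000000 bps
Time = 8192 / 10000000 seconds
Time in us = 8192 * 10^6 / 10000000 = 819.2

819.2


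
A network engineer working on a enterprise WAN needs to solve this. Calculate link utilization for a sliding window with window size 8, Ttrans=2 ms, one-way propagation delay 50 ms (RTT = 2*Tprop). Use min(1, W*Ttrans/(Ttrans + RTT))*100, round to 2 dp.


Given: W = 8, Ttrans = 2 ms, RTT = 100 ms (= 2 * Tprop, Tprop = 50 ms)
Cycle time = Ttrans + RTT = 2 + 100 = 102 ms (first packet sent until its ACK returns)
W * Ttrans = 8 * 2 = 16 ms of sending per cycle
W * Ttrans / (Ttrans + RTT) = 16 / 102 = 0.156863
U = min(1, 0.156863) = 0.156863
U% = 15.69%

15.69


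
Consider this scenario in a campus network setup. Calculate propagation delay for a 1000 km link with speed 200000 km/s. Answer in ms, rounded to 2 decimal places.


Given: distance = 1000 km, speed = 200000 km/s
Delay = distance / speed = 1000 / 200000 seconds
Delay in ms = 1000 * 1000 / 200000
Delay = 5.0000 ms
Rounded to 2 dp = 5.00 ms

5.00


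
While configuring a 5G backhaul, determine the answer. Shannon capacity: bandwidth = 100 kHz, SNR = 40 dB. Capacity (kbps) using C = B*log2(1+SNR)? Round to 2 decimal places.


Given: B = 100 kHz, SNR = 40 dB
SNR linear = 10^(40/10) = 10000
1 + SNR = 10001
log2(10001) = 13.2878566418
C = 100 * 1000 * 13.2878566418 = 1328785.6642 bps
C = 1328.785664 kbps -> 1328.79 kbps (2 dp)

1328.79


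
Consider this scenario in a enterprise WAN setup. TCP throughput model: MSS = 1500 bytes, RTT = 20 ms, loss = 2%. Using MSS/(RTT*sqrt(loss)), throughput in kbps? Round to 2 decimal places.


Given: MSS = 1500 bytes, RTT = 20 ms, loss = 2%
RTT in seconds = 20 / 1000 = 0.02
Loss rate = 2% = 0.02
sqrt(loss) = sqrt(0.02) = 0.141421356237
Throughput (bytes/s) = 1500 / (0.02 * 0.141421356237) = 530330.0859
Throughput (kbps) = 530330.0859 * 8 / 1000 = 4242.640687 -> 4242.64 kbps (2 dp)

4242.64


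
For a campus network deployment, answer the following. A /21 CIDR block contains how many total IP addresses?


Given: CIDR prefix /21
Host bits = 32 - 21 = 11
Total addresses = 2^11 = 2048

2048


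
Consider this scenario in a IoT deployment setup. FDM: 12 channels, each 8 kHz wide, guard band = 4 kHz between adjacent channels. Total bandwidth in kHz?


Given: 12 channels, 8 kHz each, guard = 4 kHz
Channel bandwidth = 12 * 8 = 96 kHz
Guard bands = 11 gaps * 4 kHz = 44 kHz
Total = 96 + 44 = 140 kHz

140


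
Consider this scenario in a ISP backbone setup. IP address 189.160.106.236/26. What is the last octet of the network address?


Given: IP = 189.160.106.236, prefix = /26
Subnet mask = 255.255.255.192
Last octet of IP: 236
Last octet of mask: 192
Network last octet = 236 AND 192 = 192

192


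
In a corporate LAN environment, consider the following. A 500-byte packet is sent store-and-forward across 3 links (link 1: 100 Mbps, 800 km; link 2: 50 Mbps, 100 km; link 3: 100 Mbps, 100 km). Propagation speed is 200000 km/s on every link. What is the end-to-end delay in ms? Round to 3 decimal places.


Packet = 500 bytes = 4000 bits. Store-and-forward: sum (t_trans + t_prop) per link.
Link 1: t_trans = 4000/(100*10^6) s = 0.0400 ms; t_prop = 800/200000 s = 4.0000 ms; subtotal = 4.0400 ms
Link 2: t_trans = 4000/(50*10^6) s = 0.0800 ms; t_prop = 100/200000 s = 0.5000 ms; subtotal = 0.5800 ms
Link 3: t_trans = 4000/(100*10^6) s = 0.0400 ms; t_prop = 100/200000 s = 0.5000 ms; subtotal = 0.5400 ms
End-to-end = 4.0400 + 0.5800 + 0.5400 = 5.1600 ms -> 5.160 ms (3 dp)

5.160


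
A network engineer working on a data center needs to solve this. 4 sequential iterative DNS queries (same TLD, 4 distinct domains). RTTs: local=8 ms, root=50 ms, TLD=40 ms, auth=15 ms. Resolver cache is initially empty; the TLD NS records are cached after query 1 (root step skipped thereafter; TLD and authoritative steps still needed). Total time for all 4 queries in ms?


Lookup 1 (cold cache): local + root + TLD + auth = 8 + 50 + 40 + 15 = 113 ms
Lookups 2..4 (TLD NS cached -> skip root; new domain -> still ask TLD and auth): local + TLD + auth = 8 + 40 + 15 = 63 ms each
Remaining 3 lookups: 3 * 63 = 189 ms
Total = 113 + 189 = 302 ms

302


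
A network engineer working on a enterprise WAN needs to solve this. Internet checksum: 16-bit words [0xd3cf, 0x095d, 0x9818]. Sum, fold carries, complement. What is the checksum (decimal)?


Given words: [0xd3cf, 0x095d, 0x9818]
Step 1: Sum all words
Raw sum = 54223 + 2397 + 38936 = 95556
Step 2: Fold carry: (30020 + 1) = 30021
One's complement = ~30021 & 0xFFFF = 35514

35514


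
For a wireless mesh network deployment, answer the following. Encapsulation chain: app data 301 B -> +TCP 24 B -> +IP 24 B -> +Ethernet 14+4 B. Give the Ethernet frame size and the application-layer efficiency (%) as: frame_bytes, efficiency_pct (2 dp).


TCP segment = 301 + 24 = 325 B
IP packet = 325 + 24 = 349 B
Ethernet frame = 349 + 14 + 4 = 367 B
Efficiency = app / frame = 301 / 367 = 0.820163 = 82.0163% -> 82.02% (2 dp)

367, 82.02


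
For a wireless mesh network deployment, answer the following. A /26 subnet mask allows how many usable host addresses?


Given: subnet mask /26
Host bits = 32 - 26 = 6
Total addresses = 2^6 = 64
Usable hosts = 64 - 2 (network + broadcast) = 62

62


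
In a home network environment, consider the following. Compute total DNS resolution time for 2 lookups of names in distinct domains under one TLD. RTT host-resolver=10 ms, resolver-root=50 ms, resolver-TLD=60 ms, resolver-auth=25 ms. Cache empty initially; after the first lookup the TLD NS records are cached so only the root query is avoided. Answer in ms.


Lookup 1 (cold cache): local + root + TLD + auth = 10 + 50 + 60 + 25 = 145 ms
Lookups 2..2 (TLD NS cached -> skip root; new domain -> still ask TLD and auth): local + TLD + auth = 10 + 60 + 25 = 95 ms each
Remaining 1 lookups: 1 * 95 = 95 ms
Total = 145 + 95 = 240 ms

240


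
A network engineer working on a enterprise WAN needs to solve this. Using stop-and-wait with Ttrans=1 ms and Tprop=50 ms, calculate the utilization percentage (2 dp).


Given: Ttrans = 1 ms, Tprop = 50 ms
RTT = 2 * Tprop = 2 * 50 = 100 ms
U = Ttrans / (Ttrans + RTT)
U = 1 / (1 + 100)
U = 1 / 101 = 0.009901
U% = 0.99%

0.99


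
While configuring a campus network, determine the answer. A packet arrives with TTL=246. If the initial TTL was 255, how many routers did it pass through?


Given: initial TTL = 255, received TTL = 246
Hops = initial TTL - received TTL
Hops = 255 - 246 = 9

9


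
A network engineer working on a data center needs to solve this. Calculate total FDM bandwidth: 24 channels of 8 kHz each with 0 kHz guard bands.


Given: 24 channels, 8 kHz each, guard = 0 kHz
Channel bandwidth = 24 * 8 = 192 kHz
Guard bands = 23 gaps * 0 kHz = 0 kHz
Total = 192 + 0 = 192 kHz

192


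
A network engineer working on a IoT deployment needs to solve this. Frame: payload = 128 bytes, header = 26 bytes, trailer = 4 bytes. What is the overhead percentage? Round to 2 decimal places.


Given: payload = 128 B, header = 26 B, trailer = 4 B
Overhead bytes = header + trailer = 26 + 4 = 30
Total frame = payload + overhead = 128 + 30 = 158
Overhead % = 30 / 158 * 100 = 18.9873% -> 18.99% (2 dp)

18.99


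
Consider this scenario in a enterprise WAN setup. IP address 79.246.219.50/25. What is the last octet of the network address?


Given: IP = 79.246.219.50, prefix = /25
Subnet mask = 255.255.255.128
Last octet of IP: 50
Last octet of mask: 128
Network last octet = 50 AND 128 = 0

0


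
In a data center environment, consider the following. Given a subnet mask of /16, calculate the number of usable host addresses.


Given: subnet mask /16
Host bits = 32 - 16 = 16
Total addresses = 2^16 = 65536
Usable hosts = 65536 - 2 (network + broadcast) = 65534

65534


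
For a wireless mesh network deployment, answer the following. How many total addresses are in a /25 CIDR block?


Given: CIDR prefix /25
Host bits = 32 - 25 = 7
Total addresses = 2^7 = 128

128


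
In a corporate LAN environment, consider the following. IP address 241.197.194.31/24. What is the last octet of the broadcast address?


Given: IP = 241.197.194.31, prefix = /24
Host bits = 32 - 24 = 8
Network last octet = 31 AND mask = 0
Host part size = 2^8 - 1 = 255
Broadcast last octet = 0 OR 255 = 255

255


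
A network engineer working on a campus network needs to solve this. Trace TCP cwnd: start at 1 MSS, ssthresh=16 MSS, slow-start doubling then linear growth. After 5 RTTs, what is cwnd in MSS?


RTT 0: cwnd = 1 MSS (initial)
RTT 1: cwnd = 2 MSS (slow start, doubled)
RTT 2: cwnd = 4 MSS (slow start, doubled)
RTT 3: cwnd = 8 MSS (slow start, doubled)
RTT 4: cwnd = 16 MSS (slow start, doubled)
RTT 5: cwnd = 17 MSS (congestion avoidance, +1)

17


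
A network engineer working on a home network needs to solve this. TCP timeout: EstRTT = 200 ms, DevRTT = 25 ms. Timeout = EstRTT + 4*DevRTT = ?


Given: EstRTT = 200 ms, DevRTT = 25 ms
Timeout = EstRTT + 4 * DevRTT
4 * DevRTT = 4 * 25 = 100
Timeout = 200 + 100 = 300 ms

300


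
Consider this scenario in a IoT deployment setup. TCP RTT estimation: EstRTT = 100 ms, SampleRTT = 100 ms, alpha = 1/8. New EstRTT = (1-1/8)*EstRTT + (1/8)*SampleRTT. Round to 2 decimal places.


Given: EstRTT = 100 ms, SampleRTT = 100 ms, alpha = 1/8
New EstRTT = (1 - alpha) * EstRTT + alpha * SampleRTT
(7/8) * 100 = 87.5
(1/8) * 100 = 12.5
New EstRTT = 87.5 + 12.5 = 100 ms -> 100.00 ms (2 dp)

100.00


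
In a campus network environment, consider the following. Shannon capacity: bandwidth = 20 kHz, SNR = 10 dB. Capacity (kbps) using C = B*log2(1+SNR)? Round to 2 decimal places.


Given: B = 20 kHz, SNR = 10 dB
SNR linear = 10^(10/10) = 10
1 + SNR = 11
log2(11) = 3.4594316186
C = 20 * 1000 * 3.4594316186 = 69188.6324 bps
C = 69.188632 kbps -> 69.19 kbps (2 dp)

69.19


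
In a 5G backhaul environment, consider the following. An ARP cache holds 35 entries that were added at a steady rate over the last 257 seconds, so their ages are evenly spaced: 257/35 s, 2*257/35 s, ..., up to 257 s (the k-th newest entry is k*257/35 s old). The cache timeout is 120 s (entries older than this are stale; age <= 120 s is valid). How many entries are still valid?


Ages are k * 257/35 s for k = 1..35 (spacing = 7.3429 s).
Entry k is valid iff k * 257/35 <= 120 iff k <= 35 * 120 / 257 = 16.3424
n_valid = floor(16.3424) = 16
(n_stale = 35 - 16 = 19)

16


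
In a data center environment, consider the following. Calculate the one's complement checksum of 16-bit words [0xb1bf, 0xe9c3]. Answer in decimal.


Given words: [0xb1bf, 0xe9c3]
Step 1: Sum all words
Raw sum = 45503 + 59843 = 105346
Step 2: Fold carry: (39810 + 1) = 39811
One's complement = ~39811 & 0xFFFF = 25724

25724


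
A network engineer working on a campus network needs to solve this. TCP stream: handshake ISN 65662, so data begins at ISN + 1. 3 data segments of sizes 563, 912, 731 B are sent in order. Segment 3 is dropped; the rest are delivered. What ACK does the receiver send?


SYN uses sequence number 65662; first data byte = ISN + 1 = 65663.
Segment 1: SEQ = 65663, len = 563 B, covers [65663, 66225]
Segment 2: SEQ = 66226, len = 912 B, covers [66226, 67137]
Segment 3: SEQ = 67138, len = 731 B, covers [67138, 67868] [LOST]
In-order data received: bytes [65663, 67137] (segments 1..2).
Segment 3 missing -> gap begins at byte 67138.
Cumulative ACK = next expected in-order byte = 65663 + 563 + 912 = 67138

67138


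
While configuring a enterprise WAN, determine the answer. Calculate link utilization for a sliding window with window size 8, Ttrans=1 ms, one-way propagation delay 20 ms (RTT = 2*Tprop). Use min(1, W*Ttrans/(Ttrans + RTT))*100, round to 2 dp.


Given: W = 8, Ttrans = 1 ms, RTT = 40 ms (= 2 * Tprop, Tprop = 20 ms)
Cycle time = Ttrans + RTT = 1 + 40 = 41 ms (first packet sent until its ACK returns)
W * Ttrans = 8 * 1 = 8 ms of sending per cycle
W * Ttrans / (Ttrans + RTT) = 8 / 41 = 0.195122
U = min(1, 0.195122) = 0.195122
U% = 19.51%

19.51


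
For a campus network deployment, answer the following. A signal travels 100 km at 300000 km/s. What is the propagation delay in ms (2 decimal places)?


Given: distance = 100 km, speed = 300000 km/s
Delay = distance / speed = 100 / 300000 seconds
Delay in ms = 100 * 1000 / 300000
Delay = 0.3333 ms
Rounded to 2 dp = 0.33 ms

0.33


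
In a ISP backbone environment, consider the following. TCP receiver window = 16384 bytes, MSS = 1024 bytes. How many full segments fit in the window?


Given: RWND = 16384 bytes, MSS = 1024 bytes
Full segments = floor(RWND / MSS)
Full segments = floor(16384 / 1024)
Full segments = floor(16.0) = 16

16


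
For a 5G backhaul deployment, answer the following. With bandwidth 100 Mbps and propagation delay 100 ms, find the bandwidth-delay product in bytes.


Given: bandwidth = 100 Mbps, delay = 100 ms
BDP in bits = 100 * 10^6 * 100 / 1000
BDP in bits = 10000000
BDP in bytes = 10000000 / 8 = 1250000

1250000


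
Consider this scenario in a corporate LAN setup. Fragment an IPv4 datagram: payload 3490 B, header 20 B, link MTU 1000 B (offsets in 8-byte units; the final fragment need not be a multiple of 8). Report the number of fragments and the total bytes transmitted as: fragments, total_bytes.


Max data per non-final fragment = floor((MTU - header)/8)*8 = floor((1000 - 20)/8)*8 = floor(980/8)*8 = 976 B
Final fragment needs no 8-byte alignment: it can carry up to MTU - header = 980 B
Non-final fragments needed = ceil((payload - 980) / 976) = ceil(2510/976) = ceil(2.5717) = 3
Number of fragments = 3 + 1 = 4
Fragment sizes (data): 3 * 976 B + 562 B (last, 562 <= 980 OK)
Total bytes sent = payload + n_frags * header = 3490 + 4*20 = 3490 + 80 = 3570 B

4, 3570


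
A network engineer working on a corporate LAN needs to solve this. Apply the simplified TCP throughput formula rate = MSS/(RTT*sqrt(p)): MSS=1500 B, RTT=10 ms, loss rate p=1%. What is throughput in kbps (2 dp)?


Given: MSS = 1500 bytes, RTT = 10 ms, loss = 1%
RTT in seconds = 10 / 1000 = 0.01
Loss rate = 1% = 0.01
sqrt(loss) = sqrt(0.01) = 0.1
Throughput (bytes/s) = 1500 / (0.01 * 0.1) = 1500000.0000
Throughput (kbps) = 1500000.0000 * 8 / 1000 = 12000.000000 -> 12000.00 kbps (2 dp)

12000.00


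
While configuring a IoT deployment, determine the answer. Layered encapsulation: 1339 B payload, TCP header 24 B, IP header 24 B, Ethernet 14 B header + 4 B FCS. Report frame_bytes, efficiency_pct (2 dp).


TCP segment = 1339 + 24 = 1363 B
IP packet = 1363 + 24 = 1387 B
Ethernet frame = 1387 + 14 + 4 = 1405 B
Efficiency = app / frame = 1339 / 1405 = 0.953025 = 95.3025% -> 95.30% (2 dp)

1405, 95.30


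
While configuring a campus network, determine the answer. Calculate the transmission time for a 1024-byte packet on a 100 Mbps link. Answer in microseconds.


Given: packet = 1024 bytes, bandwidth = 100 Mbps
Packet in bits = 1024 * 8 = 8192 bits
Bandwidth = 100 * 10^6 = 100000000 bps
Time = 8192 / 100000000 seconds
Time in us = 8192 * 10^6 / 100000000 = 81.92

81.92


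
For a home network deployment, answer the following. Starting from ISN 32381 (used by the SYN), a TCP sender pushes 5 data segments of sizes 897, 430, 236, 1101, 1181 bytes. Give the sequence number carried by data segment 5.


The SYN occupies sequence number ISN = 32381, so the first data byte is ISN + 1 = 32382.
SEQ of data segment i = (ISN + 1) + sum of payload sizes of segments 1..i-1.
Segment 1: SEQ = 32382, payload = 897 bytes
Segment 2: SEQ = 33279, payload = 430 bytes
Segment 3: SEQ = 33709, payload = 236 bytes
Segment 4: SEQ = 33945, payload = 1101 bytes
Segment 5: SEQ = 35046, payload = 1181 bytes
SEQ of segment 5 = 32382 + 897 + 430 + 236 + 1101 = 35046

35046


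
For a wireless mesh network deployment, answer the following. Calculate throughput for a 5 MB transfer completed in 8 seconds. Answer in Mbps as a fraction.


Given: file = 5 MB, time = 8 s
File in Mb = 5 * 8 = 40 Mb
Throughput = 40 / 8 Mbps
Throughput = 5 Mbps

5


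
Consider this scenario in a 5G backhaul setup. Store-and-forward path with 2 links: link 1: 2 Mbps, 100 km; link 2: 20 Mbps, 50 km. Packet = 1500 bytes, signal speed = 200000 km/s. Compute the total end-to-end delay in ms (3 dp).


Packet = 1500 bytes = 12000 bits. Store-and-forward: sum (t_trans + t_prop) per link.
Link 1: t_trans = 12000/(2*10^6) s = 6.0000 ms; t_prop = 100/200000 s = 0.5000 ms; subtotal = 6.5000 ms
Link 2: t_trans = 12000/(20*10^6) s = 0.6000 ms; t_prop = 50/200000 s = 0.2500 ms; subtotal = 0.8500 ms
End-to-end = 6.5000 + 0.8500 = 7.3500 ms -> 7.350 ms (3 dp)

7.350


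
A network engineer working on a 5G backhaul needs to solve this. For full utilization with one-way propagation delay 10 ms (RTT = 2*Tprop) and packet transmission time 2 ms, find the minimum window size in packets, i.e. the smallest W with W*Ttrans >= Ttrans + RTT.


Given: Ttrans = 2 ms, RTT = 20 ms (= 2 * Tprop, Tprop = 10 ms)
Time until first ACK returns = Ttrans + RTT = 2 + 20 = 22 ms
Need W * Ttrans >= Ttrans + RTT  ->  W >= (Ttrans + RTT) / Ttrans
(Ttrans + RTT) / Ttrans = 22 / 2 = 11
W_min = ceil(11) = 11

11


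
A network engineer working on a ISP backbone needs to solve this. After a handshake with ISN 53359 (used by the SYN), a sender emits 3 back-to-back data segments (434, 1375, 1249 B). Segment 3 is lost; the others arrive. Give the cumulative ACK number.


SYN uses sequence number 53359; first data byte = ISN + 1 = 53360.
Segment 1: SEQ = 53360, len = 434 B, covers [53360, 53793]
Segment 2: SEQ = 53794, len = 1375 B, covers [53794, 55168]
Segment 3: SEQ = 55169, len = 1249 B, covers [55169, 56417] [LOST]
In-order data received: bytes [53360, 55168] (segments 1..2).
Segment 3 missing -> gap begins at byte 55169.
Cumulative ACK = next expected in-order byte = 53360 + 434 + 1375 = 55169

55169


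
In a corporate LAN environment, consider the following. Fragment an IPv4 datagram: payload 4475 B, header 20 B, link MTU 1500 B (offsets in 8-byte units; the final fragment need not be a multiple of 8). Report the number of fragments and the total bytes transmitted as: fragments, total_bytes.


Max data per non-final fragment = floor((MTU - header)/8)*8 = floor((1500 - 20)/8)*8 = floor(1480/8)*8 = 1480 B
Final fragment needs no 8-byte alignment: it can carry up to MTU - header = 1480 B
Non-final fragments needed = ceil((payload - 1480) / 1480) = ceil(2995/1480) = ceil(2.0236) = 3
Number of fragments = 3 + 1 = 4
Fragment sizes (data): 3 * 1480 B + 35 B (last, 35 <= 1480 OK)
Total bytes sent = payload + n_frags * header = 4475 + 4*20 = 4475 + 80 = 4555 B

4, 4555


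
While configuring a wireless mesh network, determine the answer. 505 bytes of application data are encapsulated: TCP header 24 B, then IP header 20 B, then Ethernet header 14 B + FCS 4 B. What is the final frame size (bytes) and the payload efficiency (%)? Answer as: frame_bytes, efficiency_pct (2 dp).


TCP segment = 505 + 24 = 529 B
IP packet = 529 + 20 = 549 B
Ethernet frame = 549 + 14 + 4 = 567 B
Efficiency = app / frame = 505 / 567 = 0.890653 = 89.0653% -> 89.07% (2 dp)

567, 89.07


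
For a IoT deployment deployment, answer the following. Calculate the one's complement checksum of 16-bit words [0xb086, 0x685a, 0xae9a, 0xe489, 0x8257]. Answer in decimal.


Given words: [0xb086, 0x685a, 0xae9a, 0xe489, 0x8257]
Step 1: Sum all words
Raw sum = 45190 + 26714 + 44698 + 58505 + 33367 = 208474
Step 2: Fold carry: (11866 + 3) = 11869
One's complement = ~11869 & 0xFFFF = 53666

53666


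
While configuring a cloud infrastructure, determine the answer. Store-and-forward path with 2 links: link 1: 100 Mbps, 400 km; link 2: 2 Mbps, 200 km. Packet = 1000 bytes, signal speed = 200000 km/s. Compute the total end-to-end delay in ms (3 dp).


Packet = 1000 bytes = 8000 bits. Store-and-forward: sum (t_trans + t_prop) per link.
Link 1: t_trans = 8000/(100*10^6) s = 0.0800 ms; t_prop = 400/200000 s = 2.0000 ms; subtotal = 2.0800 ms
Link 2: t_trans = 8000/(2*10^6) s = 4.0000 ms; t_prop = 200/200000 s = 1.0000 ms; subtotal = 5.0000 ms
End-to-end = 2.0800 + 5.0000 = 7.0800 ms -> 7.080 ms (3 dp)

7.080


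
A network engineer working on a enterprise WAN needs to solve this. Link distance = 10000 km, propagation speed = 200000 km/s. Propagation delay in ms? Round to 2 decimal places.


Given: distance = 10000 km, speed = 200000 km/s
Delay = distance / speed = 10000 / 200000 seconds
Delay in ms = 10000 * 1000 / 200000
Delay = 50.0000 ms
Rounded to 2 dp = 50.00 ms

50.00


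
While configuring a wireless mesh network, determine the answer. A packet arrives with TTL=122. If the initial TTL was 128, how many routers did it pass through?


Given: initial TTL = 128, received TTL = 122
Hops = initial TTL - received TTL
Hops = 128 - 122 = 6

6


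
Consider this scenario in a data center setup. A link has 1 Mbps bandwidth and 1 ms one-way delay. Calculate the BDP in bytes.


Given: bandwidth = 1 Mbps, delay = 1 ms
BDP in bits = 1 * 10^6 * 1 / 1000
BDP in bits = 1000
BDP in bytes = 1000 / 8 = 125

125


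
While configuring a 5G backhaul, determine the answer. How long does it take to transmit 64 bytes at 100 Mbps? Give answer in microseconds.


Given: packet = 64 bytes, bandwidth = 100 Mbps
Packet in bits = 64 * 8 = 512 bits
Bandwidth = 100 * 10^6 = 100000000 bps
Time = 512 / 100000000 seconds
Time in us = 512 * 10^6 / 100000000 = 5.12

5.12


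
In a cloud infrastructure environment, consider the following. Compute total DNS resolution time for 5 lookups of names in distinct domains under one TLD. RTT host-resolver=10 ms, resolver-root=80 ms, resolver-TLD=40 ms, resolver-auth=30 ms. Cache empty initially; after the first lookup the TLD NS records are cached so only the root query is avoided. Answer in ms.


Lookup 1 (cold cache): local + root + TLD + auth = 10 + 80 + 40 + 30 = 160 ms
Lookups 2..5 (TLD NS cached -> skip root; new domain -> still ask TLD and auth): local + TLD + auth = 10 + 40 + 30 = 80 ms each
Remaining 4 lookups: 4 * 80 = 320 ms
Total = 160 + 320 = 480 ms

480


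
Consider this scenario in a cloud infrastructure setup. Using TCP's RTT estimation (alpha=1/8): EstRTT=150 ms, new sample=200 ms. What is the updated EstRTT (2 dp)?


Given: EstRTT = 150 ms, SampleRTT = 200 ms, alpha = 1/8
New EstRTT = (1 - alpha) * EstRTT + alpha * SampleRTT
(7/8) * 150 = 131.25
(1/8) * 200 = 25
New EstRTT = 131.25 + 25 = 156.25 ms -> 156.25 ms (2 dp)

156.25


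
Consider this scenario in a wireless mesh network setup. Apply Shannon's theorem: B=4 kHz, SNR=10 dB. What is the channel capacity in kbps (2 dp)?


Given: B = 4 kHz, SNR = 10 dB
SNR linear = 10^(10/10) = 10
1 + SNR = 11
log2(11) = 3.4594316186
C = 4 * 1000 * 3.4594316186 = 13837.7265 bps
C = 13.837726 kbps -> 13.84 kbps (2 dp)

13.84


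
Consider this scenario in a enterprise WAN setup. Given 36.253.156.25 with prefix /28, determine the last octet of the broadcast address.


Given: IP = 36.253.156.25, prefix = /28
Host bits = 32 - 28 = 4
Network last octet = 25 AND mask = 16
Host part size = 2^4 - 1 = 15
Broadcast last octet = 16 OR 15 = 31

31


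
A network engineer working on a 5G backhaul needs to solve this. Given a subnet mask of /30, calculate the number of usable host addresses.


Given: subnet mask /30
Host bits = 32 - 30 = 2
Total addresses = 2^2 = 4
Usable hosts = 4 - 2 (network + broadcast) = 2

2


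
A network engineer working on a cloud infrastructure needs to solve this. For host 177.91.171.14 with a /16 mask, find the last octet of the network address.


Given: IP = 177.91.171.14, prefix = /16
Subnet mask = 255.255.0.0
Last octet of IP: 14
Last octet of mask: 0
Network last octet = 14 AND 0 = 0

0


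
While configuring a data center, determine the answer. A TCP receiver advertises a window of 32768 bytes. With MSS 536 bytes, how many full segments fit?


Given: RWND = 32768 bytes, MSS = 536 bytes
Full segments = floor(RWND / MSS)
Full segments = floor(32768 / 536)
Full segments = floor(61.1343) = 61

61


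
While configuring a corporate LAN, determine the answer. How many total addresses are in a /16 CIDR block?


Given: CIDR prefix /16
Host bits = 32 - 16 = 16
Total addresses = 2^16 = 65536

65536


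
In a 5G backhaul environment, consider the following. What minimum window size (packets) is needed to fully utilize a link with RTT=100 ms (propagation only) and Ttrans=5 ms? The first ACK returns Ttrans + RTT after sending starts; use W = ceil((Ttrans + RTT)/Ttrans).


Given: Ttrans = 5 ms, RTT = 100 ms (= 2 * Tprop, Tprop = 50 ms)
Time until first ACK returns = Ttrans + RTT = 5 + 100 = 105 ms
Need W * Ttrans >= Ttrans + RTT  ->  W >= (Ttrans + RTT) / Ttrans
(Ttrans + RTT) / Ttrans = 105 / 5 = 21
W_min = ceil(21) = 21

21


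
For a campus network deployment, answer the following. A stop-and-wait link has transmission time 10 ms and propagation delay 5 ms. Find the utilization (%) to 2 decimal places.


Given: Ttrans = 10 ms, Tprop = 5 ms
RTT = 2 * Tprop = 2 * 5 = 10 ms
U = Ttrans / (Ttrans + RTT)
U = 10 / (10 + 10)
U = 10 / 20 = 0.5
U% = 50.00%

50.00


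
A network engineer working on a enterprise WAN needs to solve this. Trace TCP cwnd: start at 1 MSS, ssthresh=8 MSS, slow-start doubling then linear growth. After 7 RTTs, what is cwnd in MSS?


RTT 0: cwnd = 1 MSS (initial)
RTT 1: cwnd = 2 MSS (slow start, doubled)
RTT 2: cwnd = 4 MSS (slow start, doubled)
RTT 3: cwnd = 8 MSS (slow start, doubled)
RTT 4: cwnd = 9 MSS (congestion avoidance, +1)
RTT 5: cwnd = 10 MSS (congestion avoidance, +1)
RTT 6: cwnd = 11 MSS (congestion avoidance, +1)
RTT 7: cwnd = 12 MSS (congestion avoidance, +1)

12


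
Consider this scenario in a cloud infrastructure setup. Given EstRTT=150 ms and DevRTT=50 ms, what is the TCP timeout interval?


Given: EstRTT = 150 ms, DevRTT = 50 ms
Timeout = EstRTT + 4 * DevRTT
4 * DevRTT = 4 * 50 = 200
Timeout = 150 + 200 = 350 ms

350


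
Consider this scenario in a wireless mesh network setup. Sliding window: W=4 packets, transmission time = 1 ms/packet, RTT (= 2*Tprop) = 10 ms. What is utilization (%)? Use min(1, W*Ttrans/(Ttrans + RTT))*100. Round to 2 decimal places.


Given: W = 4, Ttrans = 1 ms, RTT = 10 ms (= 2 * Tprop, Tprop = 5 ms)
Cycle time = Ttrans + RTT = 1 + 10 = 11 ms (first packet sent until its ACK returns)
W * Ttrans = 4 * 1 = 4 ms of sending per cycle
W * Ttrans / (Ttrans + RTT) = 4 / 11 = 0.363636
U = min(1, 0.363636) = 0.363636
U% = 36.36%

36.36


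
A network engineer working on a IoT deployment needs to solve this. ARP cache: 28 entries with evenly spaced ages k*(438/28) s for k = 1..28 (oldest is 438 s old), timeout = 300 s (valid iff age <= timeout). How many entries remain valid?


Ages are k * 438/28 s for k = 1..28 (spacing = 15.6429 s).
Entry k is valid iff k * 438/28 <= 300 iff k <= 28 * 300 / 438 = 19.1781
n_valid = floor(19.1781) = 19
(n_stale = 28 - 19 = 9)

19


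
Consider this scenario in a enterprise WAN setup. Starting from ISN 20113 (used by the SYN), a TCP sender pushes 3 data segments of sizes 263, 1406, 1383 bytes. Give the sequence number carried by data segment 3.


The SYN occupies sequence number ISN = 20113, so the first data byte is ISN + 1 = 20114.
SEQ of data segment i = (ISN + 1) + sum of payload sizes of segments 1..i-1.
Segment 1: SEQ = 20114, payload = 263 bytes
Segment 2: SEQ = 20377, payload = 1406 bytes
Segment 3: SEQ = 21783, payload = 1383 bytes
SEQ of segment 3 = 20114 + 263 + 1406 = 21783

21783


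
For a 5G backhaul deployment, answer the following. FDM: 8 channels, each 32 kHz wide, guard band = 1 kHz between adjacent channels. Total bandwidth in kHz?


Given: 8 channels, 32 kHz each, guard = 1 kHz
Channel bandwidth = 8 * 32 = 256 kHz
Guard bands = 7 gaps * 1 kHz = 7 kHz
Total = 256 + 7 = 263 kHz

263


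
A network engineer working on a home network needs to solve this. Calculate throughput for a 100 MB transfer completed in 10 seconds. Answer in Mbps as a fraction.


Given: file = 100 MB, time = 10 s
File in Mb = 100 * 8 = 800 Mb
Throughput = 800 / 10 Mbps
Throughput = 80 Mbps

80


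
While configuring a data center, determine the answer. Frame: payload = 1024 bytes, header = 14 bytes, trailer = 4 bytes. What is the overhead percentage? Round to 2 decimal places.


Given: payload = 1024 B, header = 14 B, trailer = 4 B
Overhead bytes = header + trailer = 14 + 4 = 18
Total frame = payload + overhead = 1024 + 18 = 1042
Overhead % = 18 / 1042 * 100 = 1.7274% -> 1.73% (2 dp)

1.73


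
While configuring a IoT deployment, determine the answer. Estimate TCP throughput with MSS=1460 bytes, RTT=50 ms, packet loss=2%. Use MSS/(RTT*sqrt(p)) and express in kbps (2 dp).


Given: MSS = 1460 bytes, RTT = 50 ms, loss = 2%
RTT in seconds = 50 / 1000 = 0.05
Loss rate = 2% = 0.02
sqrt(loss) = sqrt(0.02) = 0.141421356237
Throughput (bytes/s) = 1460 / (0.05 * 0.141421356237) = 206475.1801
Throughput (kbps) = 206475.1801 * 8 / 1000 = 1651.801441 -> 1651.80 kbps (2 dp)

1651.80
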